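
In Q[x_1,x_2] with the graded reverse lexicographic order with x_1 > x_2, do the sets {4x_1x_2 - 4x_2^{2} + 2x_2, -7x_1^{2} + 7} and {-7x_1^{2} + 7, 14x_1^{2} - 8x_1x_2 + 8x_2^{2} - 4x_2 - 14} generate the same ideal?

Yes, the ideals are equal.

Equality of ideals is decidable: compute both reduced Gröbner bases (unique for the ordering) and check whether they agree.
Buchberger on the first generating set:
f_1 = 4x_1x_2 - 4x_2^{2} + 2x_2, LT = x_1x_2.
f_2 = -7x_1^{2} + 7, LT = x_1^{2}.

S(f_1,f_2): lcm = x_1^{2}x_2. S = -x_1x_2^{2} + \tfrac{1}{2}x_1x_2 + x_2.
  reduce S modulo (f_1, f_2):
  remainder -x_2^{3} + x_2^{2} + \tfrac{3}{4}x_2 ≠ 0; add g_3 = -x_2^{3} + x_2^{2} + \tfrac{3}{4}x_2 to the basis.

The other S-polynomials (S(f_1,g_3), S(f_2,g_3)) all reduce to 0 modulo the current basis, so we have a Gröbner basis.
Inter-reduce: drop elements whose leading term is divisible by another's, tail-reduce, and make monic.
Reduced Gröbner basis: {x_2^{3} - x_2^{2} - \tfrac{3}{4}x_2, x_1^{2} - 1, x_1x_2 - x_2^{2} + \tfrac{1}{2}x_2}.

Buchberger on the second generating set:
h_1 = -7x_1^{2} + 7, LT = x_1^{2}.
h_2 = 14x_1^{2} - 8x_1x_2 + 8x_2^{2} - 4x_2 - 14, LT = x_1^{2}.

S(h_1,h_2): lcm = x_1^{2}. S = \tfrac{4}{7}x_1x_2 - \tfrac{4}{7}x_2^{2} + \tfrac{2}{7}x_2.
  reduce S modulo (h_1, h_2):
  remainder \tfrac{4}{7}x_1x_2 - \tfrac{4}{7}x_2^{2} + \tfrac{2}{7}x_2 ≠ 0; add k_3 = \tfrac{4}{7}x_1x_2 - \tfrac{4}{7}x_2^{2} + \tfrac{2}{7}x_2 to the basis.

S(h_1,k_3): lcm = x_1^{2}x_2. S = x_1x_2^{2} - \tfrac{1}{2}x_1x_2 - x_2.
  reduce S modulo (h_1, h_2, k_3):
  remainder x_2^{3} - x_2^{2} - \tfrac{3}{4}x_2 ≠ 0; add k_4 = x_2^{3} - x_2^{2} - \tfrac{3}{4}x_2 to the basis.

The other S-polynomials (S(h_2,k_3), S(h_1,k_4), S(h_2,k_4), S(k_3,k_4)) all reduce to 0 modulo the current basis, so we have a Gröbner basis.
Inter-reduce: drop elements whose leading term is divisible by another's, tail-reduce, and make monic.
Reduced Gröbner basis: {x_2^{3} - x_2^{2} - \tfrac{3}{4}x_2, x_1^{2} - 1, x_1x_2 - x_2^{2} + \tfrac{1}{2}x_2}.

The two bases agree; hence the ideals are identical.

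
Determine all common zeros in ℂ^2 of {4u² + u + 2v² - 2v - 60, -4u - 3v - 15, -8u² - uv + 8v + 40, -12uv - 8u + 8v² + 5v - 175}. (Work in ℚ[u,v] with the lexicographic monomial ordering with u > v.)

Compute a lex Gröbner basis by Buchberger's algorithm.
f_1 = 4u² + u + 2v² - 2v - 60, LT = u².
f_2 = -4u - 3v - 15, LT = u.
f_3 = -8u² - uv + 8v + 40, LT = u².
f_4 = -12uv - 8u + 8v² + 5v - 175, LT = uv.

S(f_1,f_2): lcm = u². S = -¾uv - 7/2u + ½v² - ½v - 15.
  leading term uv: subtract (3/16v)·f_2 from -¾uv - 7/2u + ½v² - ½v - 15 → -7/2u + 17/16v² + 37/16v - 15
  leading term u: subtract (⅞)·f_2 from -7/2u + 17/16v² + 37/16v - 15 → 17/16v² + 79/16v - 15/8
  leading term v²: no divisor's leading term divides it; move 17/16v² to the remainder.
  leading term v: no divisor's leading term divides it; move 79/16v to the remainder.
  leading term 1: no divisor's leading term divides it; move -15/8 to the remainder.
  remainder 17/16v² + 79/16v - 15/8 ≠ 0; add h_5 = 17/16v² + 79/16v - 15/8 to the basis.

S(f_1,f_3): lcm = u². S = -⅛uv + ¼u + ½v² + ½v - 10.
  leading term uv: subtract (1/32v)·f_2 from -⅛uv + ¼u + ½v² + ½v - 10 → ¼u + 19/32v² + 31/32v - 10
  leading term u: subtract (-1/16)·f_2 from ¼u + 19/32v² + 31/32v - 10 → 19/32v² + 25/32v - 175/16
  leading term v²: subtract (19/34)·h_5 from 19/32v² + 25/32v - 175/16 → -269/136v - 1345/136
  leading term v: no divisor's leading term divides it; move -269/136v to the remainder.
  leading term 1: no divisor's leading term divides it; move -1345/136 to the remainder.
  remainder -269/136v - 1345/136 ≠ 0; add h_6 = -269/136v - 1345/136 to the basis.

The other S-polynomials (S(f_1,f_4), S(f_2,f_3), S(f_2,f_4), S(f_3,f_4), S(f_1,h_5), S(f_2,h_5), S(f_3,h_5), S(f_4,h_5), S(f_1,h_6), S(f_2,h_6), S(f_3,h_6), S(f_4,h_6), S(h_5,h_6)) all reduce to 0 modulo the current basis, so we have a Gröbner basis.
Inter-reduce: drop elements whose leading term is divisible by another's, tail-reduce, and make monic.
Reduced Gröbner basis: {u, v + 5}.

Since the basis is lex-ordered, v + 5 is univariate in v. Its roots are {-5}. Back-substituting each root into the other basis elements fixes the other coordinates.
  v = -5: the earlier basis element becomes u = 0, giving u = 0 — point (0, -5).
Each listed point satisfies every original equation (direct substitution).
Zero-dimensionality of the ideal guarantees finitely many solutions over ℂ.

{(0, -5)}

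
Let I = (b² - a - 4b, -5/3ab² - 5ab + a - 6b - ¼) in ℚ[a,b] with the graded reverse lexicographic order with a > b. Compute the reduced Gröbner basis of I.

f_1 = b² - a - 4b, LT = b².
f_2 = -5/3ab² - 5ab + a - 6b - ¼, LT = ab².

S(f_1,f_2): lcm = ab². S = -a² - 7ab + ⅗a - 18/5b - 3/20.
  leading term a²: no divisor's leading term divides it; move -a² to the remainder.
  leading term ab: no divisor's leading term divides it; move -7ab to the remainder.
  leading term a: no divisor's leading term divides it; move ⅗a to the remainder.
  leading term b: no divisor's leading term divides it; move -18/5b to the remainder.
  leading term 1: no divisor's leading term divides it; move -3/20 to the remainder.
  remainder -a² - 7ab + ⅗a - 18/5b - 3/20 ≠ 0; add g_3 = -a² - 7ab + ⅗a - 18/5b - 3/20 to the basis.

S(f_1,g_3): leading monomials are coprime, so the S-polynomial reduces to 0 (Buchberger's first criterion).
S(f_2,g_3): lcm = a²b². S = -7ab³ + 3a²b + ⅗ab² - 18/5b³ - ⅗a² + 18/5ab - 3/20b² + 3/20a.
  leading term ab³: subtract (-7ab)·f_1 from -7ab³ + 3a²b + ⅗ab² - 18/5b³ - ⅗a² + 18/5ab - 3/20b² + 3/20a → -4a²b - 137/5ab² - 18/5b³ - ⅗a² + 18/5ab - 3/20b² + 3/20a
  leading term a²b: subtract (4b)·g_3 from -4a²b - 137/5ab² - 18/5b³ - ⅗a² + 18/5ab - 3/20b² + 3/20a → ⅗ab² - 18/5b³ - ⅗a² + 6/5ab + 57/4b² + 3/20a + ⅗b
  leading term ab²: subtract (⅗a)·f_1 from ⅗ab² - 18/5b³ - ⅗a² + 6/5ab + 57/4b² + 3/20a + ⅗b → -18/5b³ + 18/5ab + 57/4b² + 3/20a + ⅗b
  leading term b³: subtract (-18/5b)·f_1 from -18/5b³ + 18/5ab + 57/4b² + 3/20a + ⅗b → -3/20b² + 3/20a + ⅗b
  leading term b²: subtract (-3/20)·f_1 from -3/20b² + 3/20a + ⅗b → 0
  remainder 0.

Every S-polynomial of the final basis reduces to 0, so we have a Gröbner basis.
Inter-reduce: drop elements whose leading term is divisible by another's, tail-reduce, and make monic.

G = {a² + 7ab - ⅗a + 18/5b + 3/20, b² - a - 4b}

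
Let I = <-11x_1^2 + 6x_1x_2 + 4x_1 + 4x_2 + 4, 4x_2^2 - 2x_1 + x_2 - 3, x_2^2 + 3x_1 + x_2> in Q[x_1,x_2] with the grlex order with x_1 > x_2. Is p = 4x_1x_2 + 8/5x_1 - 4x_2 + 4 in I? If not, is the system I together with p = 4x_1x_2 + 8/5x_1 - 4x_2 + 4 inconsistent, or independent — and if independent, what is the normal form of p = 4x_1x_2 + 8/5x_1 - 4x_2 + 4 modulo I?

Adjoining 4x_1x_2 + 8/5x_1 - 4x_2 + 4 makes the ideal the whole ring: the system is inconsistent.

First compute the reduced Gröbner basis of I by Buchberger's algorithm.
f_1 = -11x_1^2 + 6x_1x_2 + 4x_1 + 4x_2 + 4, LT = x_1^2.
f_2 = 4x_2^2 - 2x_1 + x_2 - 3, LT = x_2^2.
f_3 = x_2^2 + 3x_1 + x_2, LT = x_2^2.

S(f_2,f_3): lcm = x_2^2. S = -7/2x_1 - 3/4x_2 - 3/4.
  reduce S modulo (f_1, f_2, f_3):
  remainder -7/2x_1 - 3/4x_2 - 3/4 ≠ 0; add h_4 = -7/2x_1 - 3/4x_2 - 3/4 to the basis.

S(f_1,h_4): lcm = x_1^2. S = -117/154x_1x_2 - 89/154x_1 - 4/11x_2 - 4/11.
  reduce S modulo (f_1, f_2, f_3, h_4):
  remainder -4079/30184x_2 - 4079/30184 ≠ 0; add h_5 = -4079/30184x_2 - 4079/30184 to the basis.

The other S-polynomials (S(f_1,f_2), S(f_1,f_3), S(f_2,h_4), S(f_3,h_4), S(f_1,h_5), S(f_2,h_5), S(f_3,h_5), S(h_4,h_5)) all reduce to 0 modulo the current basis, so we have a Gröbner basis.
Inter-reduce: drop elements whose leading term is divisible by another's, tail-reduce, and make monic.
Reduced Gröbner basis: {x_1, x_2 + 1}.
Label its elements g_1 = x_1, g_2 = x_2 + 1.

Reduce p = 4x_1x_2 + 8/5x_1 - 4x_2 + 4 modulo G:
  leading term x_1x_2: subtract (4x_2)·g_1 from 4x_1x_2 + 8/5x_1 - 4x_2 + 4 → 8/5x_1 - 4x_2 + 4
  leading term x_1: subtract (8/5)·g_1 from 8/5x_1 - 4x_2 + 4 → -4x_2 + 4
  leading term x_2: subtract (-4)·g_2 from -4x_2 + 4 → 8
  leading term 1: no divisor's leading term divides it; move 8 to the remainder.
  normal form = 8.
The normal form is nonzero, so p ∉ I. Since p minus its normal form lies in I, I + (p) = I + (r) where r = 8; decide whether this ideal is the whole ring.
Here r = 8 is a nonzero constant, hence a unit: 1 ∈ I + (p), the Gröbner basis of I + (p) is {1}, and the enlarged system has no common solution — adjoining p is inconsistent.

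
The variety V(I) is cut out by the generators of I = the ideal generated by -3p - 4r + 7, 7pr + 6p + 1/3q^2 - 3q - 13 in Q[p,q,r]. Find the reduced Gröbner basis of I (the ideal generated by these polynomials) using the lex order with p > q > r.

G = {p + 4/3r - 7/3, q^2 - 9q - 28r^2 + 25r + 3}

The reduced Gröbner basis is the canonical form of the ideal for this ordering.

f_1 = -3p - 4r + 7, LT = p.
f_2 = 7pr + 6p + 1/3q^2 - 3q - 13, LT = pr.

S(f_1,f_2): lcm = pr. S = -6/7p - 1/21q^2 + 3/7q + 4/3r^2 - 7/3r + 13/7.
  reduce S modulo (f_1, f_2):
  remainder -1/21q^2 + 3/7q + 4/3r^2 - 25/21r - 1/7 ≠ 0; add g_3 = -1/21q^2 + 3/7q + 4/3r^2 - 25/21r - 1/7 to the basis.

The other S-polynomials (S(f_1,g_3), S(f_2,g_3)) all reduce to 0 modulo the current basis, so we have a Gröbner basis.
Inter-reduce: drop elements whose leading term is divisible by another's, tail-reduce, and make monic.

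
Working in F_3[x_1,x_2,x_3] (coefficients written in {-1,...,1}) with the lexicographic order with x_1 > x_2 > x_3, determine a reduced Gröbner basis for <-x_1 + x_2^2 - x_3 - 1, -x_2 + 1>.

G = {x_1 + x_3, x_2 - 1}

f_1 = -x_1 + x_2^2 - x_3 - 1, LT = x_1.
f_2 = -x_2 + 1, LT = x_2.

S(f_1,f_2): leading monomials are coprime, so the S-polynomial reduces to 0 (Buchberger's first criterion).
Every S-polynomial of the final basis reduces to 0, so we have a Gröbner basis.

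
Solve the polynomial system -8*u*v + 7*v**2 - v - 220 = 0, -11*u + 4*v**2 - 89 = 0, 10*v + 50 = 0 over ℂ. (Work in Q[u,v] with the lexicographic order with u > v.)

Compute a lex Gröbner basis by Buchberger's algorithm.
f_1 = -8*u*v + 7*v**2 - v - 220, LT = u*v.
f_2 = -11*u + 4*v**2 - 89, LT = u.
f_3 = 10*v + 50, LT = v.

The S-polynomials (S(f_1,f_2), S(f_1,f_3), S(f_2,f_3)) all reduce to 0 modulo the current basis, so we have a Gröbner basis.
Inter-reduce: drop elements whose leading term is divisible by another's, tail-reduce, and make monic.
Reduced Gröbner basis: {u - 1, v + 5}.

Elimination: the polynomial v + 5 lies in the elimination ideal for v, so v ∈ {-5}. For each such v, the remaining basis elements (now univariate) give the rest of the solution.
  v = -5: the earlier basis element becomes u - 1 = 0, giving u = 1 — point (1, -5).
Check: every point annihilates each of the original generators.

{(1, -5)}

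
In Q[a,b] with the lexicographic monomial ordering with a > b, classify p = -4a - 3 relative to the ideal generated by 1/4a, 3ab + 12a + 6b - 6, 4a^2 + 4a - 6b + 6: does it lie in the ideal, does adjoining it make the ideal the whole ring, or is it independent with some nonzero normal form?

First compute the reduced Gröbner basis of I by Buchberger's algorithm.
f_1 = 1/4a, LT = a.
f_2 = 3ab + 12a + 6b - 6, LT = ab.
f_3 = 4a^2 + 4a - 6b + 6, LT = a^2.

S(f_1,f_2): lcm = ab. S = -4a - 2b + 2.
  leading term a: subtract (-16)·f_1 from -4a - 2b + 2 → -2b + 2
  leading term b: no divisor's leading term divides it; move -2b to the remainder.
  leading term 1: no divisor's leading term divides it; move 2 to the remainder.
  remainder -2b + 2 ≠ 0; add h_4 = -2b + 2 to the basis.

The other S-polynomials (S(f_1,f_3), S(f_2,f_3), S(f_1,h_4), S(f_2,h_4), S(f_3,h_4)) all reduce to 0 modulo the current basis, so we have a Gröbner basis.
Inter-reduce: drop elements whose leading term is divisible by another's, tail-reduce, and make monic.
Reduced Gröbner basis: {a, b - 1}.
Label its elements g_1 = a, g_2 = b - 1.

Reduce p = -4a - 3 modulo G:
  leading term a: subtract (-4)·g_1 from -4a - 3 → -3
  leading term 1: no divisor's leading term divides it; move -3 to the remainder.
  normal form = -3.
The normal form is nonzero, so p ∉ I. Since p minus its normal form lies in I, I + (p) = I + (r) where r = -3; decide whether this ideal is the whole ring.
Here r = -3 is a nonzero constant, hence a unit: 1 ∈ I + (p), the Gröbner basis of I + (p) is {1}, and the enlarged system has no common solution — adjoining p is inconsistent.

Adjoining -4a - 3 makes the ideal the whole ring: the system is inconsistent.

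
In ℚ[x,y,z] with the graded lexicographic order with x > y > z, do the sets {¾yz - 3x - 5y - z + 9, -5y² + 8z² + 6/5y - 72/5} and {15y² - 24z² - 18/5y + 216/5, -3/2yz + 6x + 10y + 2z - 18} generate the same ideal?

Yes, the ideals are equal.

Equality of ideals is decidable: compute both reduced Gröbner bases (unique for the ordering) and check whether they agree.
Buchberger on the first generating set:
f_1 = ¾yz - 3x - 5y - z + 9, LT = yz.
f_2 = -5y² + 8z² + 6/5y - 72/5, LT = y².

S(f_1,f_2): lcm = y²z. S = 8/5z³ - 4xy - 20/3y² - 82/75yz + 12y - 72/25z.
  leading term z³: no divisor's leading term divides it; move 8/5z³ to the remainder.
  leading term xy: no divisor's leading term divides it; move -4xy to the remainder.
  leading term y²: subtract (4/3)·f_2 from -20/3y² - 82/75yz + 12y - 72/25z → -82/75yz - 32/3z² + 52/5y - 72/25z + 96/5
  leading term yz: subtract (-328/225)·f_1 from -82/75yz - 32/3z² + 52/5y - 72/25z + 96/5 → -32/3z² - 328/75x + 28/9y - 976/225z + 808/25
  leading term z²: no divisor's leading term divides it; move -32/3z² to the remainder.
  leading term x: no divisor's leading term divides it; move -328/75x to the remainder.
  leading term y: no divisor's leading term divides it; move 28/9y to the remainder.
  leading term z: no divisor's leading term divides it; move -976/225z to the remainder.
  leading term 1: no divisor's leading term divides it; move 808/25 to the remainder.
  remainder 8/5z³ - 4xy - 32/3z² - 328/75x + 28/9y - 976/225z + 808/25 ≠ 0; add g_3 = 8/5z³ - 4xy - 32/3z² - 328/75x + 28/9y - 976/225z + 808/25 to the basis.

The other S-polynomials (S(f_1,g_3), S(f_2,g_3)) all reduce to 0 modulo the current basis, so we have a Gröbner basis.
Inter-reduce: drop elements whose leading term is divisible by another's, tail-reduce, and make monic.
Reduced Gröbner basis: {z³ - 5/2xy - 20/3z² - 41/15x + 35/18y - 122/45z + 101/5, y² - 8/5z² - 6/25y + 72/25, yz - 4x - 20/3y - 4/3z + 12}.

Buchberger on the second generating set:
h_1 = 15y² - 24z² - 18/5y + 216/5, LT = y².
h_2 = -3/2yz + 6x + 10y + 2z - 18, LT = yz.

S(h_1,h_2): lcm = y²z. S = -8/5z³ + 4xy + 20/3y² + 82/75yz - 12y + 72/25z.
  leading term z³: no divisor's leading term divides it; move -8/5z³ to the remainder.
  leading term xy: no divisor's leading term divides it; move 4xy to the remainder.
  leading term y²: subtract (4/9)·h_1 from 20/3y² + 82/75yz - 12y + 72/25z → 82/75yz + 32/3z² - 52/5y + 72/25z - 96/5
  leading term yz: subtract (-164/225)·h_2 from 82/75yz + 32/3z² - 52/5y + 72/25z - 96/5 → 32/3z² + 328/75x - 28/9y + 976/225z - 808/25
  leading term z²: no divisor's leading term divides it; move 32/3z² to the remainder.
  leading term x: no divisor's leading term divides it; move 328/75x to the remainder.
  leading term y: no divisor's leading term divides it; move -28/9y to the remainder.
  leading term z: no divisor's leading term divides it; move 976/225z to the remainder.
  leading term 1: no divisor's leading term divides it; move -808/25 to the remainder.
  remainder -8/5z³ + 4xy + 32/3z² + 328/75x - 28/9y + 976/225z - 808/25 ≠ 0; add k_3 = -8/5z³ + 4xy + 32/3z² + 328/75x - 28/9y + 976/225z - 808/25 to the basis.

The other S-polynomials (S(h_1,k_3), S(h_2,k_3)) all reduce to 0 modulo the current basis, so we have a Gröbner basis.
Inter-reduce: drop elements whose leading term is divisible by another's, tail-reduce, and make monic.
Reduced Gröbner basis: {z³ - 5/2xy - 20/3z² - 41/15x + 35/18y - 122/45z + 101/5, y² - 8/5z² - 6/25y + 72/25, yz - 4x - 20/3y - 4/3z + 12}.

The two bases agree; hence the ideals are identical.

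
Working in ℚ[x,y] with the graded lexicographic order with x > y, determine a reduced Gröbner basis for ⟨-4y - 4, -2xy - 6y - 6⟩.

f_1 = -4y - 4, LT = y.
f_2 = -2xy - 6y - 6, LT = xy.

S(f_1,f_2): lcm = xy. S = x - 3y - 3.
  reduce S modulo (f_1, f_2):
  remainder x ≠ 0; add g_3 = x to the basis.

The other S-polynomials (S(f_1,g_3), S(f_2,g_3)) all reduce to 0 modulo the current basis, so we have a Gröbner basis.
Inter-reduce: drop elements whose leading term is divisible by another's, tail-reduce, and make monic.

G = {x, y + 1}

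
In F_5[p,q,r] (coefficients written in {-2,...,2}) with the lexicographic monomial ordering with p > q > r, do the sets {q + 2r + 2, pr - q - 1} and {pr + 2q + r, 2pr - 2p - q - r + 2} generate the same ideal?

Equality of ideals is decidable: compute both reduced Gröbner bases (unique for the ordering) and check whether they agree.
Buchberger on the first generating set:
f_1 = q + 2r + 2, LT = q.
f_2 = pr - q - 1, LT = pr.

The S-polynomials (S(f_1,f_2)) all reduce to 0 modulo the current basis, so we have a Gröbner basis.
Inter-reduce: drop elements whose leading term is divisible by another's, tail-reduce, and make monic.
Reduced Gröbner basis: {pr + 2r + 1, q + 2r + 2}.

Buchberger on the second generating set:
h_1 = pr + 2q + r, LT = pr.
h_2 = 2pr - 2p - q - r + 2, LT = pr.

S(h_1,h_2): lcm = pr. S = p - r - 1.
  leading term p: no divisor's leading term divides it; move p to the remainder.
  leading term r: no divisor's leading term divides it; move -r to the remainder.
  leading term 1: no divisor's leading term divides it; move -1 to the remainder.
  remainder p - r - 1 ≠ 0; add k_3 = p - r - 1 to the basis.

S(h_1,k_3): lcm = pr. S = 2q + r^2 + 2r.
  leading term q: no divisor's leading term divides it; move 2q to the remainder.
  leading term r^2: no divisor's leading term divides it; move r^2 to the remainder.
  leading term r: no divisor's leading term divides it; move 2r to the remainder.
  remainder 2q + r^2 + 2r ≠ 0; add k_4 = 2q + r^2 + 2r to the basis.

The other S-polynomials (S(h_2,k_3), S(h_1,k_4), S(h_2,k_4), S(k_3,k_4)) all reduce to 0 modulo the current basis, so we have a Gröbner basis.
Inter-reduce: drop elements whose leading term is divisible by another's, tail-reduce, and make monic.
Reduced Gröbner basis: {p - r - 1, q - 2r^2 + r}.

The bases are distinct; the ideals are different.

No, the ideals differ.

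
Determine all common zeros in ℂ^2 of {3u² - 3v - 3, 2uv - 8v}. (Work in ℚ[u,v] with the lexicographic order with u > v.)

Compute a lex Gröbner basis by Buchberger's algorithm.
f_1 = 3u² - 3v - 3, LT = u².
f_2 = 2uv - 8v, LT = uv.

S(f_1,f_2): lcm = u²v. S = 4uv - v² - v.
  leading term uv: subtract (2)·f_2 from 4uv - v² - v → -v² + 15v
  leading term v²: no divisor's leading term divides it; move -v² to the remainder.
  leading term v: no divisor's leading term divides it; move 15v to the remainder.
  remainder -v² + 15v ≠ 0; add h_3 = -v² + 15v to the basis.

The other S-polynomials (S(f_1,h_3), S(f_2,h_3)) all reduce to 0 modulo the current basis, so we have a Gröbner basis.
Inter-reduce: drop elements whose leading term is divisible by another's, tail-reduce, and make monic.
Reduced Gröbner basis: {u² - v - 1, uv - 4v, v² - 15v}.

The lex basis is triangular: the last element involves only v. Solving v² - 15v = 0 gives v ∈ {0, 15}; substituting each value into the earlier elements determines the remaining variables.
  v = 0: the earlier basis element becomes u² - 1 = 0, giving u = -1, 1 — points (-1, 0), (1, 0).
  v = 15: the earlier basis elements become u² - 16 = 0; 15u - 60 = 0, giving u = 4 — point (4, 15).
Each listed point satisfies every original equation (direct substitution).

{(-1, 0), (1, 0), (4, 15)}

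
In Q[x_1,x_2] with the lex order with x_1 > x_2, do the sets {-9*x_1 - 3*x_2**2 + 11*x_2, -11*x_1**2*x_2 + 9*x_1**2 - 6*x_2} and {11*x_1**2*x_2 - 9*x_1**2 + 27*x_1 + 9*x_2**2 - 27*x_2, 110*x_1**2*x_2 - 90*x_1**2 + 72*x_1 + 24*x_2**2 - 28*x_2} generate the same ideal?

Yes, the ideals are equal.

Since reduced Gröbner bases are canonical representatives of ideals under a given ordering, it suffices to compute and compare them.
Buchberger on the first generating set:
f_1 = -9*x_1 - 3*x_2**2 + 11*x_2, LT = x_1.
f_2 = -11*x_1**2*x_2 + 9*x_1**2 - 6*x_2, LT = x_1**2*x_2.

S(f_1,f_2): lcm = x_1**2*x_2. S = 9/11*x_1**2 + 1/3*x_1*x_2**3 - 11/9*x_1*x_2**2 - 6/11*x_2.
  leading term x_1**2: subtract (-1/11*x_1)·f_1 from 9/11*x_1**2 + 1/3*x_1*x_2**3 - 11/9*x_1*x_2**2 - 6/11*x_2 → 1/3*x_1*x_2**3 - 148/99*x_1*x_2**2 + x_1*x_2 - 6/11*x_2
  leading term x_1*x_2**3: subtract (-1/27*x_2**3)·f_1 from 1/3*x_1*x_2**3 - 148/99*x_1*x_2**2 + x_1*x_2 - 6/11*x_2 → -148/99*x_1*x_2**2 + x_1*x_2 - 1/9*x_2**5 + 11/27*x_2**4 - 6/11*x_2
  leading term x_1*x_2**2: subtract (148/891*x_2**2)·f_1 from -148/99*x_1*x_2**2 + x_1*x_2 - 1/9*x_2**5 + 11/27*x_2**4 - 6/11*x_2 → x_1*x_2 - 1/9*x_2**5 + 269/297*x_2**4 - 148/81*x_2**3 - 6/11*x_2
  leading term x_1*x_2: subtract (-1/9*x_2)·f_1 from x_1*x_2 - 1/9*x_2**5 + 269/297*x_2**4 - 148/81*x_2**3 - 6/11*x_2 → -1/9*x_2**5 + 269/297*x_2**4 - 175/81*x_2**3 + 11/9*x_2**2 - 6/11*x_2
  leading term x_2**5: no divisor's leading term divides it; move -1/9*x_2**5 to the remainder.
  leading term x_2**4: no divisor's leading term divides it; move 269/297*x_2**4 to the remainder.
  leading term x_2**3: no divisor's leading term divides it; move -175/81*x_2**3 to the remainder.
  leading term x_2**2: no divisor's leading term divides it; move 11/9*x_2**2 to the remainder.
  leading term x_2: no divisor's leading term divides it; move -6/11*x_2 to the remainder.
  remainder -1/9*x_2**5 + 269/297*x_2**4 - 175/81*x_2**3 + 11/9*x_2**2 - 6/11*x_2 ≠ 0; add g_3 = -1/9*x_2**5 + 269/297*x_2**4 - 175/81*x_2**3 + 11/9*x_2**2 - 6/11*x_2 to the basis.

The other S-polynomials (S(f_1,g_3), S(f_2,g_3)) all reduce to 0 modulo the current basis, so we have a Gröbner basis.
Inter-reduce: drop elements whose leading term is divisible by another's, tail-reduce, and make monic.
Reduced Gröbner basis: {x_1 + 1/3*x_2**2 - 11/9*x_2, x_2**5 - 269/33*x_2**4 + 175/9*x_2**3 - 11*x_2**2 + 54/11*x_2}.

Buchberger on the second generating set:
h_1 = 11*x_1**2*x_2 - 9*x_1**2 + 27*x_1 + 9*x_2**2 - 27*x_2, LT = x_1**2*x_2.
h_2 = 110*x_1**2*x_2 - 90*x_1**2 + 72*x_1 + 24*x_2**2 - 28*x_2, LT = x_1**2*x_2.

S(h_1,h_2): lcm = x_1**2*x_2. S = 9/5*x_1 + 3/5*x_2**2 - 11/5*x_2.
  leading term x_1: no divisor's leading term divides it; move 9/5*x_1 to the remainder.
  leading term x_2**2: no divisor's leading term divides it; move 3/5*x_2**2 to the remainder.
  leading term x_2: no divisor's leading term divides it; move -11/5*x_2 to the remainder.
  remainder 9/5*x_1 + 3/5*x_2**2 - 11/5*x_2 ≠ 0; add k_3 = 9/5*x_1 + 3/5*x_2**2 - 11/5*x_2 to the basis.

S(h_1,k_3): lcm = x_1**2*x_2. S = -9/11*x_1**2 - 1/3*x_1*x_2**3 + 11/9*x_1*x_2**2 + 27/11*x_1 + 9/11*x_2**2 - 27/11*x_2.
  leading term x_1**2: subtract (-5/11*x_1)·k_3 from -9/11*x_1**2 - 1/3*x_1*x_2**3 + 11/9*x_1*x_2**2 + 27/11*x_1 + 9/11*x_2**2 - 27/11*x_2 → -1/3*x_1*x_2**3 + 148/99*x_1*x_2**2 - x_1*x_2 + 27/11*x_1 + 9/11*x_2**2 - 27/11*x_2
  leading term x_1*x_2**3: subtract (-5/27*x_2**3)·k_3 from -1/3*x_1*x_2**3 + 148/99*x_1*x_2**2 - x_1*x_2 + 27/11*x_1 + 9/11*x_2**2 - 27/11*x_2 → 148/99*x_1*x_2**2 - x_1*x_2 + 27/11*x_1 + 1/9*x_2**5 - 11/27*x_2**4 + 9/11*x_2**2 - 27/11*x_2
  leading term x_1*x_2**2: subtract (740/891*x_2**2)·k_3 from 148/99*x_1*x_2**2 - x_1*x_2 + 27/11*x_1 + 1/9*x_2**5 - 11/27*x_2**4 + 9/11*x_2**2 - 27/11*x_2 → -x_1*x_2 + 27/11*x_1 + 1/9*x_2**5 - 269/297*x_2**4 + 148/81*x_2**3 + 9/11*x_2**2 - 27/11*x_2
  leading term x_1*x_2: subtract (-5/9*x_2)·k_3 from -x_1*x_2 + 27/11*x_1 + 1/9*x_2**5 - 269/297*x_2**4 + 148/81*x_2**3 + 9/11*x_2**2 - 27/11*x_2 → 27/11*x_1 + 1/9*x_2**5 - 269/297*x_2**4 + 175/81*x_2**3 - 40/99*x_2**2 - 27/11*x_2
  leading term x_1: subtract (15/11)·k_3 from 27/11*x_1 + 1/9*x_2**5 - 269/297*x_2**4 + 175/81*x_2**3 - 40/99*x_2**2 - 27/11*x_2 → 1/9*x_2**5 - 269/297*x_2**4 + 175/81*x_2**3 - 11/9*x_2**2 + 6/11*x_2
  leading term x_2**5: no divisor's leading term divides it; move 1/9*x_2**5 to the remainder.
  leading term x_2**4: no divisor's leading term divides it; move -269/297*x_2**4 to the remainder.
  leading term x_2**3: no divisor's leading term divides it; move 175/81*x_2**3 to the remainder.
  leading term x_2**2: no divisor's leading term divides it; move -11/9*x_2**2 to the remainder.
  leading term x_2: no divisor's leading term divides it; move 6/11*x_2 to the remainder.
  remainder 1/9*x_2**5 - 269/297*x_2**4 + 175/81*x_2**3 - 11/9*x_2**2 + 6/11*x_2 ≠ 0; add k_4 = 1/9*x_2**5 - 269/297*x_2**4 + 175/81*x_2**3 - 11/9*x_2**2 + 6/11*x_2 to the basis.

The other S-polynomials (S(h_2,k_3), S(h_1,k_4), S(h_2,k_4), S(k_3,k_4)) all reduce to 0 modulo the current basis, so we have a Gröbner basis.
Inter-reduce: drop elements whose leading term is divisible by another's, tail-reduce, and make monic.
Reduced Gröbner basis: {x_1 + 1/3*x_2**2 - 11/9*x_2, x_2**5 - 269/33*x_2**4 + 175/9*x_2**3 - 11*x_2**2 + 54/11*x_2}.

These coincide, so the ideals are equal.
The choice of monomial ordering does not affect the verdict — as long as both bases are computed under the same ordering, their equality decides ideal equality.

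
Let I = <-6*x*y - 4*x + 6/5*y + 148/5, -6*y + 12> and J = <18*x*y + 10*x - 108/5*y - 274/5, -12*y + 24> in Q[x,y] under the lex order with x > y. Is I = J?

No, the ideals differ.

Equality of ideals is decidable: compute both reduced Gröbner bases (unique for the ordering) and check whether they agree.
Buchberger on the first generating set:
f_1 = -6*x*y - 4*x + 6/5*y + 148/5, LT = x*y.
f_2 = -6*y + 12, LT = y.

S(f_1,f_2): lcm = x*y. S = 8/3*x - 1/5*y - 74/15.
  leading term x: no divisor's leading term divides it; move 8/3*x to the remainder.
  leading term y: subtract (1/30)·f_2 from -1/5*y - 74/15 → -16/3
  leading term 1: no divisor's leading term divides it; move -16/3 to the remainder.
  remainder 8/3*x - 16/3 ≠ 0; add g_3 = 8/3*x - 16/3 to the basis.

The other S-polynomials (S(f_1,g_3), S(f_2,g_3)) all reduce to 0 modulo the current basis, so we have a Gröbner basis.
Inter-reduce: drop elements whose leading term is divisible by another's, tail-reduce, and make monic.
Reduced Gröbner basis: {x - 2, y - 2}.

Buchberger on the second generating set:
h_1 = 18*x*y + 10*x - 108/5*y - 274/5, LT = x*y.
h_2 = -12*y + 24, LT = y.

S(h_1,h_2): lcm = x*y. S = 23/9*x - 6/5*y - 137/45.
  leading term x: no divisor's leading term divides it; move 23/9*x to the remainder.
  leading term y: subtract (1/10)·h_2 from -6/5*y - 137/45 → -49/9
  leading term 1: no divisor's leading term divides it; move -49/9 to the remainder.
  remainder 23/9*x - 49/9 ≠ 0; add k_3 = 23/9*x - 49/9 to the basis.

The other S-polynomials (S(h_1,k_3), S(h_2,k_3)) all reduce to 0 modulo the current basis, so we have a Gröbner basis.
Inter-reduce: drop elements whose leading term is divisible by another's, tail-reduce, and make monic.
Reduced Gröbner basis: {x - 49/23, y - 2}.

Since the reduced bases disagree, the two ideals are not the same.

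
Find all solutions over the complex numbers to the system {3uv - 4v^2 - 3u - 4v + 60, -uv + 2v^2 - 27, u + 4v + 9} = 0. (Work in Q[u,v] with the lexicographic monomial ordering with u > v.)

Compute a lex Gröbner basis by Buchberger's algorithm.
f_1 = 3uv - 3u - 4v^2 - 4v + 60, LT = uv.
f_2 = -uv + 2v^2 - 27, LT = uv.
f_3 = u + 4v + 9, LT = u.

S(f_1,f_2): lcm = uv. S = -u + 2/3v^2 - 4/3v - 7.
  reduce S modulo (f_1, f_2, f_3):
  remainder 2/3v^2 + 8/3v + 2 ≠ 0; add h_4 = 2/3v^2 + 8/3v + 2 to the basis.

S(f_1,f_3): lcm = uv. S = -u - 16/3v^2 - 31/3v + 20.
  reduce S modulo (f_1, f_2, f_3, h_4):
  remainder 15v + 45 ≠ 0; add h_5 = 15v + 45 to the basis.

The other S-polynomials (S(f_2,f_3), S(f_1,h_4), S(f_2,h_4), S(f_3,h_4), S(f_1,h_5), S(f_2,h_5), S(f_3,h_5), S(h_4,h_5)) all reduce to 0 modulo the current basis, so we have a Gröbner basis.
Inter-reduce: drop elements whose leading term is divisible by another's, tail-reduce, and make monic.
Reduced Gröbner basis: {u - 3, v + 3}.

The lex basis is triangular: the last element involves only v. Solving v + 3 = 0 gives v ∈ {-3}; substituting each value into the earlier elements determines the remaining variables.
  v = -3: the earlier basis element becomes u - 3 = 0, giving u = 3 — point (3, -3).

{(3, -3)}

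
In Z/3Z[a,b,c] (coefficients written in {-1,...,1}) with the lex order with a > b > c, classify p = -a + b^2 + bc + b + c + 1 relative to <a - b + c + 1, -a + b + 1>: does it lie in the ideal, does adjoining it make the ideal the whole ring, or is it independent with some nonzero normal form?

First compute the reduced Gröbner basis of I by Buchberger's algorithm.
f_1 = a - b + c + 1, LT = a.
f_2 = -a + b + 1, LT = a.

S(f_1,f_2): lcm = a. S = c - 1.
  leading term c: no divisor's leading term divides it; move c to the remainder.
  leading term 1: no divisor's leading term divides it; move -1 to the remainder.
  remainder c - 1 ≠ 0; add h_3 = c - 1 to the basis.

The other S-polynomials (S(f_1,h_3), S(f_2,h_3)) all reduce to 0 modulo the current basis, so we have a Gröbner basis.
Inter-reduce: drop elements whose leading term is divisible by another's, tail-reduce, and make monic.
Reduced Gröbner basis: {a - b - 1, c - 1}.
Label its elements g_1 = a - b - 1, g_2 = c - 1.

Reduce p = -a + b^2 + bc + b + c + 1 modulo G:
  leading term a: subtract (-1)·g_1 from -a + b^2 + bc + b + c + 1 → b^2 + bc + c
  leading term b^2: no divisor's leading term divides it; move b^2 to the remainder.
  leading term bc: subtract (b)·g_2 from bc + c → b + c
  leading term b: no divisor's leading term divides it; move b to the remainder.
  leading term c: subtract (1)·g_2 from c → 1
  leading term 1: no divisor's leading term divides it; move 1 to the remainder.
  normal form = b^2 + b + 1.
The normal form is nonzero, so p ∉ I. Since p minus its normal form lies in I, I + (p) = I + (r) where r = b^2 + b + 1; decide whether this ideal is the whole ring.
Run Buchberger on G together with r (pairs among the g_i already reduce to 0 since G is a Gröbner basis):
g_1 = a - b - 1, LT = a.
g_2 = c - 1, LT = c.
r = b^2 + b + 1, LT = b^2.

The S-polynomials (S(g_1,g_2), S(g_1,r), S(g_2,r)) all reduce to 0 modulo the current basis, so we have a Gröbner basis.
Inter-reduce: drop elements whose leading term is divisible by another's, tail-reduce, and make monic.
Reduced Gröbner basis: {a - b - 1, b^2 + b + 1, c - 1}.
The reduced Gröbner basis of I + (p) is {a - b - 1, b^2 + b + 1, c - 1} ≠ {1}, a proper ideal, so the enlarged system stays consistent: p is independent of I, with normal form b^2 + b + 1.

-a + b^2 + bc + b + c + 1 is independent of I; its normal form modulo I is b^2 + b + 1.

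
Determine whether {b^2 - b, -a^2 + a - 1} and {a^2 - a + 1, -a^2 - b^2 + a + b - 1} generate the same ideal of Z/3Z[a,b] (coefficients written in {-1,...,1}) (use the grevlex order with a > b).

Two ideals are equal iff their reduced Gröbner bases coincide (the reduced basis is unique for a fixed ordering).
Buchberger on the first generating set:
f_1 = b^2 - b, LT = b^2.
f_2 = -a^2 + a - 1, LT = a^2.

The S-polynomials (S(f_1,f_2)) all reduce to 0 modulo the current basis, so we have a Gröbner basis.
Inter-reduce: drop elements whose leading term is divisible by another's, tail-reduce, and make monic.
Reduced Gröbner basis: {a^2 - a + 1, b^2 - b}.

Buchberger on the second generating set:
h_1 = a^2 - a + 1, LT = a^2.
h_2 = -a^2 - b^2 + a + b - 1, LT = a^2.

S(h_1,h_2): lcm = a^2. S = -b^2 + b.
  leading term b^2: no divisor's leading term divides it; move -b^2 to the remainder.
  leading term b: no divisor's leading term divides it; move b to the remainder.
  remainder -b^2 + b ≠ 0; add k_3 = -b^2 + b to the basis.

The other S-polynomials (S(h_1,k_3), S(h_2,k_3)) all reduce to 0 modulo the current basis, so we have a Gröbner basis.
Inter-reduce: drop elements whose leading term is divisible by another's, tail-reduce, and make monic.
Reduced Gröbner basis: {a^2 - a + 1, b^2 - b}.

The two bases agree; hence the ideals are identical.

Yes, the ideals are equal.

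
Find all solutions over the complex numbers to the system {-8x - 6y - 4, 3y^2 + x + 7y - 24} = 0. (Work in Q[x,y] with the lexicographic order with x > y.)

{(41/16, -49/12), (-2, 2)}

Compute a lex Gröbner basis by Buchberger's algorithm.
f_1 = -8x - 6y - 4, LT = x.
f_2 = x + 3y^2 + 7y - 24, LT = x.

S(f_1,f_2): lcm = x. S = -3y^2 - 25/4y + 49/2.
  reduce S modulo (f_1, f_2):
  remainder -3y^2 - 25/4y + 49/2 ≠ 0; add h_3 = -3y^2 - 25/4y + 49/2 to the basis.

The other S-polynomials (S(f_1,h_3), S(f_2,h_3)) all reduce to 0 modulo the current basis, so we have a Gröbner basis.
Inter-reduce: drop elements whose leading term is divisible by another's, tail-reduce, and make monic.
Reduced Gröbner basis: {x + 3/4y + 1/2, y^2 + 25/12y - 49/6}.

The lex basis is triangular: the last element involves only y. Solving y^2 + 25/12y - 49/6 = 0 gives y ∈ {-49/12, 2}; substituting each value into the earlier elements determines the remaining variables.
  y = -49/12: the earlier basis element becomes x - 41/16 = 0, giving x = 41/16 — point (41/16, -49/12).
  y = 2: the earlier basis element becomes x + 2 = 0, giving x = -2 — point (-2, 2).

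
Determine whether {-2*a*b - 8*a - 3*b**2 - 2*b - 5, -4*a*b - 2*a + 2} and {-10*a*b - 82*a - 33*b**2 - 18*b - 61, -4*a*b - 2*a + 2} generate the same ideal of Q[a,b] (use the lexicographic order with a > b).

Equality of ideals is decidable: compute both reduced Gröbner bases (unique for the ordering) and check whether they agree.
Buchberger on the first generating set:
f_1 = -2*a*b - 8*a - 3*b**2 - 2*b - 5, LT = a*b.
f_2 = -4*a*b - 2*a + 2, LT = a*b.

S(f_1,f_2): lcm = a*b. S = 7/2*a + 3/2*b**2 + b + 3.
  leading term a: no divisor's leading term divides it; move 7/2*a to the remainder.
  leading term b**2: no divisor's leading term divides it; move 3/2*b**2 to the remainder.
  leading term b: no divisor's leading term divides it; move b to the remainder.
  leading term 1: no divisor's leading term divides it; move 3 to the remainder.
  remainder 7/2*a + 3/2*b**2 + b + 3 ≠ 0; add g_3 = 7/2*a + 3/2*b**2 + b + 3 to the basis.

S(f_1,g_3): lcm = a*b. S = 4*a - 3/7*b**3 + 17/14*b**2 + 1/7*b + 5/2.
  leading term a: subtract (8/7)·g_3 from 4*a - 3/7*b**3 + 17/14*b**2 + 1/7*b + 5/2 → -3/7*b**3 - 1/2*b**2 - b - 13/14
  leading term b**3: no divisor's leading term divides it; move -3/7*b**3 to the remainder.
  leading term b**2: no divisor's leading term divides it; move -1/2*b**2 to the remainder.
  leading term b: no divisor's leading term divides it; move -b to the remainder.
  leading term 1: no divisor's leading term divides it; move -13/14 to the remainder.
  remainder -3/7*b**3 - 1/2*b**2 - b - 13/14 ≠ 0; add g_4 = -3/7*b**3 - 1/2*b**2 - b - 13/14 to the basis.

The other S-polynomials (S(f_2,g_3), S(f_1,g_4), S(f_2,g_4), S(g_3,g_4)) all reduce to 0 modulo the current basis, so we have a Gröbner basis.
Inter-reduce: drop elements whose leading term is divisible by another's, tail-reduce, and make monic.
Reduced Gröbner basis: {a + 3/7*b**2 + 2/7*b + 6/7, b**3 + 7/6*b**2 + 7/3*b + 13/6}.

Buchberger on the second generating set:
h_1 = -10*a*b - 82*a - 33*b**2 - 18*b - 61, LT = a*b.
h_2 = -4*a*b - 2*a + 2, LT = a*b.

S(h_1,h_2): lcm = a*b. S = 77/10*a + 33/10*b**2 + 9/5*b + 33/5.
  leading term a: no divisor's leading term divides it; move 77/10*a to the remainder.
  leading term b**2: no divisor's leading term divides it; move 33/10*b**2 to the remainder.
  leading term b: no divisor's leading term divides it; move 9/5*b to the remainder.
  leading term 1: no divisor's leading term divides it; move 33/5 to the remainder.
  remainder 77/10*a + 33/10*b**2 + 9/5*b + 33/5 ≠ 0; add k_3 = 77/10*a + 33/10*b**2 + 9/5*b + 33/5 to the basis.

S(h_1,k_3): lcm = a*b. S = 41/5*a - 3/7*b**3 + 2361/770*b**2 + 33/35*b + 61/10.
  leading term a: subtract (82/77)·k_3 from 41/5*a - 3/7*b**3 + 2361/770*b**2 + 33/35*b + 61/10 → -3/7*b**3 - 69/154*b**2 - 75/77*b - 13/14
  leading term b**3: no divisor's leading term divides it; move -3/7*b**3 to the remainder.
  leading term b**2: no divisor's leading term divides it; move -69/154*b**2 to the remainder.
  leading term b: no divisor's leading term divides it; move -75/77*b to the remainder.
  leading term 1: no divisor's leading term divides it; move -13/14 to the remainder.
  remainder -3/7*b**3 - 69/154*b**2 - 75/77*b - 13/14 ≠ 0; add k_4 = -3/7*b**3 - 69/154*b**2 - 75/77*b - 13/14 to the basis.

The other S-polynomials (S(h_2,k_3), S(h_1,k_4), S(h_2,k_4), S(k_3,k_4)) all reduce to 0 modulo the current basis, so we have a Gröbner basis.
Inter-reduce: drop elements whose leading term is divisible by another's, tail-reduce, and make monic.
Reduced Gröbner basis: {a + 3/7*b**2 + 18/77*b + 6/7, b**3 + 23/22*b**2 + 25/11*b + 13/6}.

These differ, so the ideals are not equal.
The same test decides containment: I ⊆ J iff every generator of I reduces to 0 modulo a Gröbner basis of J.

No, the ideals differ.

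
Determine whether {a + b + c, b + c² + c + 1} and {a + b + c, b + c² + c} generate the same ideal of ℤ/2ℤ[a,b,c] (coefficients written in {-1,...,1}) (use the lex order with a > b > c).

Two ideals are equal iff their reduced Gröbner bases coincide (the reduced basis is unique for a fixed ordering).
Buchberger on the first generating set:
f_1 = a + b + c, LT = a.
f_2 = b + c² + c + 1, LT = b.

The S-polynomials (S(f_1,f_2)) all reduce to 0 modulo the current basis, so we have a Gröbner basis.
Inter-reduce: drop elements whose leading term is divisible by another's, tail-reduce, and make monic.
Reduced Gröbner basis: {a + c² + 1, b + c² + c + 1}.

Buchberger on the second generating set:
h_1 = a + b + c, LT = a.
h_2 = b + c² + c, LT = b.

The S-polynomials (S(h_1,h_2)) all reduce to 0 modulo the current basis, so we have a Gröbner basis.
Inter-reduce: drop elements whose leading term is divisible by another's, tail-reduce, and make monic.
Reduced Gröbner basis: {a + c², b + c² + c}.

The bases are distinct; the ideals are different.

No, the ideals differ.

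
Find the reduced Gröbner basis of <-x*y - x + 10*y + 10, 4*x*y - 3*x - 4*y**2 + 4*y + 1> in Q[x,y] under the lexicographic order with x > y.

f_1 = -x*y - x + 10*y + 10, LT = x*y.
f_2 = 4*x*y - 3*x - 4*y**2 + 4*y + 1, LT = x*y.

S(f_1,f_2): lcm = x*y. S = 7/4*x + y**2 - 11*y - 41/4.
  reduce S modulo (f_1, f_2):
  remainder 7/4*x + y**2 - 11*y - 41/4 ≠ 0; add g_3 = 7/4*x + y**2 - 11*y - 41/4 to the basis.

S(f_1,g_3): lcm = x*y. S = x - 4/7*y**3 + 44/7*y**2 - 29/7*y - 10.
  reduce S modulo (f_1, f_2, g_3):
  remainder -4/7*y**3 + 40/7*y**2 + 15/7*y - 29/7 ≠ 0; add g_4 = -4/7*y**3 + 40/7*y**2 + 15/7*y - 29/7 to the basis.

The other S-polynomials (S(f_2,g_3), S(f_1,g_4), S(f_2,g_4), S(g_3,g_4)) all reduce to 0 modulo the current basis, so we have a Gröbner basis.
Inter-reduce: drop elements whose leading term is divisible by another's, tail-reduce, and make monic.

G = {x + 4/7*y**2 - 44/7*y - 41/7, y**3 - 10*y**2 - 15/4*y + 29/4}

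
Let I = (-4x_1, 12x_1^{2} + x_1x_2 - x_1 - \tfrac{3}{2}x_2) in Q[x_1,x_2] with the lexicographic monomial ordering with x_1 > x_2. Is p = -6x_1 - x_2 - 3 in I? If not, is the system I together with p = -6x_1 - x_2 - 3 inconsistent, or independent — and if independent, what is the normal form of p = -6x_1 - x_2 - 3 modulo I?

First compute the reduced Gröbner basis of I by Buchberger's algorithm.
f_1 = -4x_1, LT = x_1.
f_2 = 12x_1^{2} + x_1x_2 - x_1 - \tfrac{3}{2}x_2, LT = x_1^{2}.

S(f_1,f_2): lcm = x_1^{2}. S = -\tfrac{1}{12}x_1x_2 + \tfrac{1}{12}x_1 + \tfrac{1}{8}x_2.
  leading term x_1x_2: subtract (\tfrac{1}{48}x_2)·f_1 from -\tfrac{1}{12}x_1x_2 + \tfrac{1}{12}x_1 + \tfrac{1}{8}x_2 → \tfrac{1}{12}x_1 + \tfrac{1}{8}x_2
  leading term x_1: subtract (-\tfrac{1}{48})·f_1 from \tfrac{1}{12}x_1 + \tfrac{1}{8}x_2 → \tfrac{1}{8}x_2
  leading term x_2: no divisor's leading term divides it; move \tfrac{1}{8}x_2 to the remainder.
  remainder \tfrac{1}{8}x_2 ≠ 0; add h_3 = \tfrac{1}{8}x_2 to the basis.

The other S-polynomials (S(f_1,h_3), S(f_2,h_3)) all reduce to 0 modulo the current basis, so we have a Gröbner basis.
Inter-reduce: drop elements whose leading term is divisible by another's, tail-reduce, and make monic.
Reduced Gröbner basis: {x_1, x_2}.
Label its elements g_1 = x_1, g_2 = x_2.

Reduce p = -6x_1 - x_2 - 3 modulo G:
  leading term x_1: subtract (-6)·g_1 from -6x_1 - x_2 - 3 → -x_2 - 3
  leading term x_2: subtract (-1)·g_2 from -x_2 - 3 → -3
  leading term 1: no divisor's leading term divides it; move -3 to the remainder.
  normal form = -3.
The normal form is nonzero, so p ∉ I. Since p minus its normal form lies in I, I + (p) = I + (r) where r = -3; decide whether this ideal is the whole ring.
Here r = -3 is a nonzero constant, hence a unit: 1 ∈ I + (p), the Gröbner basis of I + (p) is {1}, and the enlarged system has no common solution — adjoining p is inconsistent.

Adjoining -6x_1 - x_2 - 3 makes the ideal the whole ring: the system is inconsistent.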